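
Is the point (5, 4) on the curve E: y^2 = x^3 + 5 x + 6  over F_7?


Check whether y^2 = x^3 + 5 x + 6 (mod 7) for (x, y) = (5, 4).
LHS: y^2 = 4^2 mod 7 = 2
RHS: x^3 + 5 x + 6 = 5^3 + 5*5 + 6 mod 7 = 2
LHS = RHS

Yes, on the curve


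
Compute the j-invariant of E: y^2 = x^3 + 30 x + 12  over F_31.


Delta = -16(4 a^3 + 27 b^2) mod 31 = 11
-1728 * (4 a)^3 = -1728 * (4*30)^3 mod 31 = 15
j = 15 * 11^(-1) mod 31 = 7

j = 7 (mod 31)


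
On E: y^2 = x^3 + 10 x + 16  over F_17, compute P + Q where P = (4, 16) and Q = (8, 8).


P != Q, so use the chord formula.
s = (y2 - y1) / (x2 - x1) = (9) / (4) mod 17 = 15
x3 = s^2 - x1 - x2 mod 17 = 15^2 - 4 - 8 = 9
y3 = s (x1 - x3) - y1 mod 17 = 15 * (4 - 9) - 16 = 11

P + Q = (9, 11)


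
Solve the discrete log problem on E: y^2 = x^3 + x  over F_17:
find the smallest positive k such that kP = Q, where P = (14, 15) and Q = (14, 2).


Enumerate multiples of P until we hit Q = (14, 2):
  1P = (14, 15)
  2P = (4, 0)
  3P = (14, 2)
Match found at i = 3.

k = 3


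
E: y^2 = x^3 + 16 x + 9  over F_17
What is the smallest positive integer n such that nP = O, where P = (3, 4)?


Compute successive multiples of P until we hit O:
  1P = (3, 4)
  2P = (12, 5)
  3P = (6, 7)
  4P = (9, 7)
  5P = (1, 14)
  6P = (4, 1)
  7P = (2, 10)
  8P = (14, 11)
  ... (continuing to 24P)
  24P = O

ord(P) = 24


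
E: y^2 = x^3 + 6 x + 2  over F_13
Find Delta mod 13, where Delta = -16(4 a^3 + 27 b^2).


4 a^3 + 27 b^2 = 4*6^3 + 27*2^2 = 864 + 108 = 972
Delta = -16 * (972) = -15552
Delta mod 13 = 9

Delta = 9 (mod 13)


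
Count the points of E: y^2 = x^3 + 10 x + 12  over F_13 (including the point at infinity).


For each x in F_13, count y with y^2 = x^3 + 10 x + 12 mod 13:
  x = 0: RHS = 12, y in [5, 8]  -> 2 point(s)
  x = 1: RHS = 10, y in [6, 7]  -> 2 point(s)
  x = 2: RHS = 1, y in [1, 12]  -> 2 point(s)
  x = 3: RHS = 4, y in [2, 11]  -> 2 point(s)
  x = 4: RHS = 12, y in [5, 8]  -> 2 point(s)
  x = 7: RHS = 9, y in [3, 10]  -> 2 point(s)
  x = 9: RHS = 12, y in [5, 8]  -> 2 point(s)
  x = 11: RHS = 10, y in [6, 7]  -> 2 point(s)
  x = 12: RHS = 1, y in [1, 12]  -> 2 point(s)
Affine points: 18. Add the point at infinity: total = 19.

#E(F_13) = 19


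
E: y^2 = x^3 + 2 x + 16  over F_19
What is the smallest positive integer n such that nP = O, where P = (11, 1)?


Compute successive multiples of P until we hit O:
  1P = (11, 1)
  2P = (1, 0)
  3P = (11, 18)
  4P = O

ord(P) = 4


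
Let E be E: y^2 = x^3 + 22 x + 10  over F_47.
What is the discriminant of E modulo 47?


4 a^3 + 27 b^2 = 4*22^3 + 27*10^2 = 42592 + 2700 = 45292
Delta = -16 * (45292) = -724672
Delta mod 47 = 21

Delta = 21 (mod 47)


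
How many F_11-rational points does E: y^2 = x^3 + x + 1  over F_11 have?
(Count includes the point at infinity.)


For each x in F_11, count y with y^2 = x^3 + 1 x + 1 mod 11:
  x = 0: RHS = 1, y in [1, 10]  -> 2 point(s)
  x = 1: RHS = 3, y in [5, 6]  -> 2 point(s)
  x = 2: RHS = 0, y in [0]  -> 1 point(s)
  x = 3: RHS = 9, y in [3, 8]  -> 2 point(s)
  x = 4: RHS = 3, y in [5, 6]  -> 2 point(s)
  x = 6: RHS = 3, y in [5, 6]  -> 2 point(s)
  x = 8: RHS = 4, y in [2, 9]  -> 2 point(s)
Affine points: 13. Add the point at infinity: total = 14.

#E(F_11) = 14


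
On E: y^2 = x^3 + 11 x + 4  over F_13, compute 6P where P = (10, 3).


k = 6 = 110_2 (binary, LSB first: 011)
Double-and-add from P = (10, 3):
  bit 0 = 0: acc unchanged = O
  bit 1 = 1: acc = O + (10, 10) = (10, 10)
  bit 2 = 1: acc = (10, 10) + (10, 3) = O

6P = O


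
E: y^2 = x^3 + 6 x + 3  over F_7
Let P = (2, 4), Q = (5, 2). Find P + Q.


P != Q, so use the chord formula.
s = (y2 - y1) / (x2 - x1) = (5) / (3) mod 7 = 4
x3 = s^2 - x1 - x2 mod 7 = 4^2 - 2 - 5 = 2
y3 = s (x1 - x3) - y1 mod 7 = 4 * (2 - 2) - 4 = 3

P + Q = (2, 3)


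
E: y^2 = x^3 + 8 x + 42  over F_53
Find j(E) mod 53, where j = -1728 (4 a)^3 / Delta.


Delta = -16(4 a^3 + 27 b^2) mod 53 = 25
-1728 * (4 a)^3 = -1728 * (4*8)^3 mod 53 = 29
j = 29 * 25^(-1) mod 53 = 16

j = 16 (mod 53)


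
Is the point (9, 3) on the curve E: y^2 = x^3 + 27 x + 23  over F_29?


Check whether y^2 = x^3 + 27 x + 23 (mod 29) for (x, y) = (9, 3).
LHS: y^2 = 3^2 mod 29 = 9
RHS: x^3 + 27 x + 23 = 9^3 + 27*9 + 23 mod 29 = 9
LHS = RHS

Yes, on the curve


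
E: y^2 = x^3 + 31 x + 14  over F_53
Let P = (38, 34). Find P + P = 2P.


Doubling: s = (3 x1^2 + a) / (2 y1)
s = (3*38^2 + 31) / (2*34) mod 53 = 40
x3 = s^2 - 2 x1 mod 53 = 40^2 - 2*38 = 40
y3 = s (x1 - x3) - y1 mod 53 = 40 * (38 - 40) - 34 = 45

2P = (40, 45)


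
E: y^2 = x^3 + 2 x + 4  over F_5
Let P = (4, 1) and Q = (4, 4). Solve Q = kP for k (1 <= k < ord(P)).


Enumerate multiples of P until we hit Q = (4, 4):
  1P = (4, 1)
  2P = (2, 4)
  3P = (0, 3)
  4P = (0, 2)
  5P = (2, 1)
  6P = (4, 4)
Match found at i = 6.

k = 6


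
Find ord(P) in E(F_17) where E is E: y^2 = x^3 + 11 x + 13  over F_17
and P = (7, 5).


Compute successive multiples of P until we hit O:
  1P = (7, 5)
  2P = (16, 16)
  3P = (2, 3)
  4P = (0, 8)
  5P = (14, 15)
  6P = (14, 2)
  7P = (0, 9)
  8P = (2, 14)
  ... (continuing to 11P)
  11P = O

ord(P) = 11


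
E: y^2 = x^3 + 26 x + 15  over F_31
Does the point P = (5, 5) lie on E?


Check whether y^2 = x^3 + 26 x + 15 (mod 31) for (x, y) = (5, 5).
LHS: y^2 = 5^2 mod 31 = 25
RHS: x^3 + 26 x + 15 = 5^3 + 26*5 + 15 mod 31 = 22
LHS != RHS

No, not on the curve


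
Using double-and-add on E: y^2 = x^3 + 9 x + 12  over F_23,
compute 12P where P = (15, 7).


k = 12 = 1100_2 (binary, LSB first: 0011)
Double-and-add from P = (15, 7):
  bit 0 = 0: acc unchanged = O
  bit 1 = 0: acc unchanged = O
  bit 2 = 1: acc = O + (17, 8) = (17, 8)
  bit 3 = 1: acc = (17, 8) + (21, 3) = (11, 19)

12P = (11, 19)


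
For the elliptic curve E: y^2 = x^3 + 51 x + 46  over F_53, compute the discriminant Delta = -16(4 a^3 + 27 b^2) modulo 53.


4 a^3 + 27 b^2 = 4*51^3 + 27*46^2 = 530604 + 57132 = 587736
Delta = -16 * (587736) = -9403776
Delta mod 53 = 14

Delta = 14 (mod 53)


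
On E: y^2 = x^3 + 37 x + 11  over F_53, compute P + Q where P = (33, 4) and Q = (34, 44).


P != Q, so use the chord formula.
s = (y2 - y1) / (x2 - x1) = (40) / (1) mod 53 = 40
x3 = s^2 - x1 - x2 mod 53 = 40^2 - 33 - 34 = 49
y3 = s (x1 - x3) - y1 mod 53 = 40 * (33 - 49) - 4 = 45

P + Q = (49, 45)


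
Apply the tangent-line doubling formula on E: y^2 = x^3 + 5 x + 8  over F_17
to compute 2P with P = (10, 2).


Doubling: s = (3 x1^2 + a) / (2 y1)
s = (3*10^2 + 5) / (2*2) mod 17 = 4
x3 = s^2 - 2 x1 mod 17 = 4^2 - 2*10 = 13
y3 = s (x1 - x3) - y1 mod 17 = 4 * (10 - 13) - 2 = 3

2P = (13, 3)


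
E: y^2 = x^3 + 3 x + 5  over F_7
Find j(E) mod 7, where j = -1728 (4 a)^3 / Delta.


Delta = -16(4 a^3 + 27 b^2) mod 7 = 2
-1728 * (4 a)^3 = -1728 * (4*3)^3 mod 7 = 6
j = 6 * 2^(-1) mod 7 = 3

j = 3 (mod 7)


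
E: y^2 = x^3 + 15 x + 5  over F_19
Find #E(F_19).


For each x in F_19, count y with y^2 = x^3 + 15 x + 5 mod 19:
  x = 0: RHS = 5, y in [9, 10]  -> 2 point(s)
  x = 2: RHS = 5, y in [9, 10]  -> 2 point(s)
  x = 3: RHS = 1, y in [1, 18]  -> 2 point(s)
  x = 6: RHS = 7, y in [8, 11]  -> 2 point(s)
  x = 7: RHS = 16, y in [4, 15]  -> 2 point(s)
  x = 11: RHS = 0, y in [0]  -> 1 point(s)
  x = 16: RHS = 9, y in [3, 16]  -> 2 point(s)
  x = 17: RHS = 5, y in [9, 10]  -> 2 point(s)
Affine points: 15. Add the point at infinity: total = 16.

#E(F_19) = 16


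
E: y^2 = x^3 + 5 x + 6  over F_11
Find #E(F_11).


For each x in F_11, count y with y^2 = x^3 + 5 x + 6 mod 11:
  x = 1: RHS = 1, y in [1, 10]  -> 2 point(s)
  x = 3: RHS = 4, y in [2, 9]  -> 2 point(s)
  x = 10: RHS = 0, y in [0]  -> 1 point(s)
Affine points: 5. Add the point at infinity: total = 6.

#E(F_11) = 6


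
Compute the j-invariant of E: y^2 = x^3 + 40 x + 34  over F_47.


Delta = -16(4 a^3 + 27 b^2) mod 47 = 33
-1728 * (4 a)^3 = -1728 * (4*40)^3 mod 47 = 14
j = 14 * 33^(-1) mod 47 = 46

j = 46 (mod 47)


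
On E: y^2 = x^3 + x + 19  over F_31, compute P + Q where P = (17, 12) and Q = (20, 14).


P != Q, so use the chord formula.
s = (y2 - y1) / (x2 - x1) = (2) / (3) mod 31 = 11
x3 = s^2 - x1 - x2 mod 31 = 11^2 - 17 - 20 = 22
y3 = s (x1 - x3) - y1 mod 31 = 11 * (17 - 22) - 12 = 26

P + Q = (22, 26)


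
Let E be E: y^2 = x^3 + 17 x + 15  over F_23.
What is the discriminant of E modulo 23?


4 a^3 + 27 b^2 = 4*17^3 + 27*15^2 = 19652 + 6075 = 25727
Delta = -16 * (25727) = -411632
Delta mod 23 = 22

Delta = 22 (mod 23)


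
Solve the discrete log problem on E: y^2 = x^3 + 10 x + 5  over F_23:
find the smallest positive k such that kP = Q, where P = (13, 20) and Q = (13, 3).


Enumerate multiples of P until we hit Q = (13, 3):
  1P = (13, 20)
  2P = (1, 4)
  3P = (21, 0)
  4P = (1, 19)
  5P = (13, 3)
Match found at i = 5.

k = 5


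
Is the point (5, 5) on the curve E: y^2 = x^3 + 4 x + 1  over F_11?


Check whether y^2 = x^3 + 4 x + 1 (mod 11) for (x, y) = (5, 5).
LHS: y^2 = 5^2 mod 11 = 3
RHS: x^3 + 4 x + 1 = 5^3 + 4*5 + 1 mod 11 = 3
LHS = RHS

Yes, on the curve


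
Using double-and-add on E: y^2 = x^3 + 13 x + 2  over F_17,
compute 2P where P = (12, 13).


k = 2 = 10_2 (binary, LSB first: 01)
Double-and-add from P = (12, 13):
  bit 0 = 0: acc unchanged = O
  bit 1 = 1: acc = O + (12, 4) = (12, 4)

2P = (12, 4)


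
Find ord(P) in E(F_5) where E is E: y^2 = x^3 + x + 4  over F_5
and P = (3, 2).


Compute successive multiples of P until we hit O:
  1P = (3, 2)
  2P = (3, 3)
  3P = O

ord(P) = 3


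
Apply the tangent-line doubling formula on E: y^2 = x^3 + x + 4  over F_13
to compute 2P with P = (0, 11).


Doubling: s = (3 x1^2 + a) / (2 y1)
s = (3*0^2 + 1) / (2*11) mod 13 = 3
x3 = s^2 - 2 x1 mod 13 = 3^2 - 2*0 = 9
y3 = s (x1 - x3) - y1 mod 13 = 3 * (0 - 9) - 11 = 1

2P = (9, 1)


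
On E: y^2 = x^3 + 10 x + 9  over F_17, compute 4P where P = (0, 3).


k = 4 = 100_2 (binary, LSB first: 001)
Double-and-add from P = (0, 3):
  bit 0 = 0: acc unchanged = O
  bit 1 = 0: acc unchanged = O
  bit 2 = 1: acc = O + (0, 14) = (0, 14)

4P = (0, 14)


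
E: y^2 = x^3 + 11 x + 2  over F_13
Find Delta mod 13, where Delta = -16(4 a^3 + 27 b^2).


4 a^3 + 27 b^2 = 4*11^3 + 27*2^2 = 5324 + 108 = 5432
Delta = -16 * (5432) = -86912
Delta mod 13 = 6

Delta = 6 (mod 13)


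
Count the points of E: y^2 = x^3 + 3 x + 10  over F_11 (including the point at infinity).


For each x in F_11, count y with y^2 = x^3 + 3 x + 10 mod 11:
  x = 1: RHS = 3, y in [5, 6]  -> 2 point(s)
  x = 4: RHS = 9, y in [3, 8]  -> 2 point(s)
  x = 7: RHS = 0, y in [0]  -> 1 point(s)
Affine points: 5. Add the point at infinity: total = 6.

#E(F_11) = 6


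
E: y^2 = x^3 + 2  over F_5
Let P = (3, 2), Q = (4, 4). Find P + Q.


P != Q, so use the chord formula.
s = (y2 - y1) / (x2 - x1) = (2) / (1) mod 5 = 2
x3 = s^2 - x1 - x2 mod 5 = 2^2 - 3 - 4 = 2
y3 = s (x1 - x3) - y1 mod 5 = 2 * (3 - 2) - 2 = 0

P + Q = (2, 0)


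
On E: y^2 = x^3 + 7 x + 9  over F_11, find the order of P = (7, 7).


Compute successive multiples of P until we hit O:
  1P = (7, 7)
  2P = (8, 4)
  3P = (5, 9)
  4P = (0, 8)
  5P = (2, 8)
  6P = (6, 6)
  7P = (10, 1)
  8P = (9, 8)
  ... (continuing to 17P)
  17P = O

ord(P) = 17


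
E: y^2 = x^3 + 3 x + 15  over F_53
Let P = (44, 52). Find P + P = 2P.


Doubling: s = (3 x1^2 + a) / (2 y1)
s = (3*44^2 + 3) / (2*52) mod 53 = 36
x3 = s^2 - 2 x1 mod 53 = 36^2 - 2*44 = 42
y3 = s (x1 - x3) - y1 mod 53 = 36 * (44 - 42) - 52 = 20

2P = (42, 20)


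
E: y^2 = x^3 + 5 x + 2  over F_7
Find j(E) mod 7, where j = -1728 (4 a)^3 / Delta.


Delta = -16(4 a^3 + 27 b^2) mod 7 = 2
-1728 * (4 a)^3 = -1728 * (4*5)^3 mod 7 = 6
j = 6 * 2^(-1) mod 7 = 3

j = 3 (mod 7)


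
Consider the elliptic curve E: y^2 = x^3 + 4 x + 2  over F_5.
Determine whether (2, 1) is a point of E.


Check whether y^2 = x^3 + 4 x + 2 (mod 5) for (x, y) = (2, 1).
LHS: y^2 = 1^2 mod 5 = 1
RHS: x^3 + 4 x + 2 = 2^3 + 4*2 + 2 mod 5 = 3
LHS != RHS

No, not on the curve


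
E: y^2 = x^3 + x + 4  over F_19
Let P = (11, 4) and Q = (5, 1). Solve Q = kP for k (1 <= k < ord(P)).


Enumerate multiples of P until we hit Q = (5, 1):
  1P = (11, 4)
  2P = (1, 14)
  3P = (8, 12)
  4P = (5, 18)
  5P = (0, 2)
  6P = (14, 11)
  7P = (10, 11)
  8P = (9, 1)
  9P = (6, 13)
  10P = (6, 6)
  11P = (9, 18)
  12P = (10, 8)
  13P = (14, 8)
  14P = (0, 17)
  15P = (5, 1)
Match found at i = 15.

k = 15


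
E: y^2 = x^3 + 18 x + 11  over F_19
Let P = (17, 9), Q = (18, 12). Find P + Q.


P != Q, so use the chord formula.
s = (y2 - y1) / (x2 - x1) = (3) / (1) mod 19 = 3
x3 = s^2 - x1 - x2 mod 19 = 3^2 - 17 - 18 = 12
y3 = s (x1 - x3) - y1 mod 19 = 3 * (17 - 12) - 9 = 6

P + Q = (12, 6)


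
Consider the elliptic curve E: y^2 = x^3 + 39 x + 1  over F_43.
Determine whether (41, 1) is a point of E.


Check whether y^2 = x^3 + 39 x + 1 (mod 43) for (x, y) = (41, 1).
LHS: y^2 = 1^2 mod 43 = 1
RHS: x^3 + 39 x + 1 = 41^3 + 39*41 + 1 mod 43 = 1
LHS = RHS

Yes, on the curve


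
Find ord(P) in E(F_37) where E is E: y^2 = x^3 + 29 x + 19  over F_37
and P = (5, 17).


Compute successive multiples of P until we hit O:
  1P = (5, 17)
  2P = (16, 19)
  3P = (9, 26)
  4P = (35, 8)
  5P = (13, 15)
  6P = (26, 16)
  7P = (18, 3)
  8P = (11, 35)
  ... (continuing to 35P)
  35P = O

ord(P) = 35


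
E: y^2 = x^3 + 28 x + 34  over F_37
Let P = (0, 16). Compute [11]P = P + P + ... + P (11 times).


k = 11 = 1011_2 (binary, LSB first: 1101)
Double-and-add from P = (0, 16):
  bit 0 = 1: acc = O + (0, 16) = (0, 16)
  bit 1 = 1: acc = (0, 16) + (21, 35) = (19, 32)
  bit 2 = 0: acc unchanged = (19, 32)
  bit 3 = 1: acc = (19, 32) + (35, 9) = (4, 32)

11P = (4, 32)


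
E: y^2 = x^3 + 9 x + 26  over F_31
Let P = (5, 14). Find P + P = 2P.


Doubling: s = (3 x1^2 + a) / (2 y1)
s = (3*5^2 + 9) / (2*14) mod 31 = 3
x3 = s^2 - 2 x1 mod 31 = 3^2 - 2*5 = 30
y3 = s (x1 - x3) - y1 mod 31 = 3 * (5 - 30) - 14 = 4

2P = (30, 4)


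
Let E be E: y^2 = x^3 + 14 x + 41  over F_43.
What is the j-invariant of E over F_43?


Delta = -16(4 a^3 + 27 b^2) mod 43 = 31
-1728 * (4 a)^3 = -1728 * (4*14)^3 mod 43 = 11
j = 11 * 31^(-1) mod 43 = 17

j = 17 (mod 43)


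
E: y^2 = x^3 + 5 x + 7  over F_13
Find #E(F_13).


For each x in F_13, count y with y^2 = x^3 + 5 x + 7 mod 13:
  x = 1: RHS = 0, y in [0]  -> 1 point(s)
  x = 2: RHS = 12, y in [5, 8]  -> 2 point(s)
  x = 3: RHS = 10, y in [6, 7]  -> 2 point(s)
  x = 4: RHS = 0, y in [0]  -> 1 point(s)
  x = 5: RHS = 1, y in [1, 12]  -> 2 point(s)
  x = 8: RHS = 0, y in [0]  -> 1 point(s)
  x = 9: RHS = 1, y in [1, 12]  -> 2 point(s)
  x = 10: RHS = 4, y in [2, 11]  -> 2 point(s)
  x = 12: RHS = 1, y in [1, 12]  -> 2 point(s)
Affine points: 15. Add the point at infinity: total = 16.

#E(F_13) = 16


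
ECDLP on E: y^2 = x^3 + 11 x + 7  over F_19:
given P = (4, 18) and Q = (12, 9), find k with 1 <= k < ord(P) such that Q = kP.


Enumerate multiples of P until we hit Q = (12, 9):
  1P = (4, 18)
  2P = (12, 9)
Match found at i = 2.

k = 2


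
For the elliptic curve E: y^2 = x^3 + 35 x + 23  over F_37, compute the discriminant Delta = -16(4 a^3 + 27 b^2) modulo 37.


4 a^3 + 27 b^2 = 4*35^3 + 27*23^2 = 171500 + 14283 = 185783
Delta = -16 * (185783) = -2972528
Delta mod 37 = 15

Delta = 15 (mod 37)


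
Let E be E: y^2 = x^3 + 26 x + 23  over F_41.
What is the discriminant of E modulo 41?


4 a^3 + 27 b^2 = 4*26^3 + 27*23^2 = 70304 + 14283 = 84587
Delta = -16 * (84587) = -1353392
Delta mod 41 = 18

Delta = 18 (mod 41)


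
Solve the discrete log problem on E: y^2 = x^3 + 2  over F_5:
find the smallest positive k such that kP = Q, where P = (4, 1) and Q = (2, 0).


Enumerate multiples of P until we hit Q = (2, 0):
  1P = (4, 1)
  2P = (3, 3)
  3P = (2, 0)
Match found at i = 3.

k = 3


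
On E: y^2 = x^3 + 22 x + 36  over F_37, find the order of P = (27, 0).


Compute successive multiples of P until we hit O:
  1P = (27, 0)
  2P = O

ord(P) = 2


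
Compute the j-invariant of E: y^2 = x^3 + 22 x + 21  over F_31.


Delta = -16(4 a^3 + 27 b^2) mod 31 = 15
-1728 * (4 a)^3 = -1728 * (4*22)^3 mod 31 = 23
j = 23 * 15^(-1) mod 31 = 16

j = 16 (mod 31)


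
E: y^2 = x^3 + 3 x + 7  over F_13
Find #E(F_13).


For each x in F_13, count y with y^2 = x^3 + 3 x + 7 mod 13:
  x = 3: RHS = 4, y in [2, 11]  -> 2 point(s)
  x = 5: RHS = 4, y in [2, 11]  -> 2 point(s)
  x = 8: RHS = 10, y in [6, 7]  -> 2 point(s)
  x = 9: RHS = 9, y in [3, 10]  -> 2 point(s)
  x = 10: RHS = 10, y in [6, 7]  -> 2 point(s)
  x = 12: RHS = 3, y in [4, 9]  -> 2 point(s)
Affine points: 12. Add the point at infinity: total = 13.

#E(F_13) = 13


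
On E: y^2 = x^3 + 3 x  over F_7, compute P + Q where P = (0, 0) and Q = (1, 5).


P != Q, so use the chord formula.
s = (y2 - y1) / (x2 - x1) = (5) / (1) mod 7 = 5
x3 = s^2 - x1 - x2 mod 7 = 5^2 - 0 - 1 = 3
y3 = s (x1 - x3) - y1 mod 7 = 5 * (0 - 3) - 0 = 6

P + Q = (3, 6)


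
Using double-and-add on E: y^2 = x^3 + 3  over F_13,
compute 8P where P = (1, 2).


k = 8 = 1000_2 (binary, LSB first: 0001)
Double-and-add from P = (1, 2):
  bit 0 = 0: acc unchanged = O
  bit 1 = 0: acc unchanged = O
  bit 2 = 0: acc unchanged = O
  bit 3 = 1: acc = O + (1, 11) = (1, 11)

8P = (1, 11)


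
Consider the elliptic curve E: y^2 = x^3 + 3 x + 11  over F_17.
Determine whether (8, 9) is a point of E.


Check whether y^2 = x^3 + 3 x + 11 (mod 17) for (x, y) = (8, 9).
LHS: y^2 = 9^2 mod 17 = 13
RHS: x^3 + 3 x + 11 = 8^3 + 3*8 + 11 mod 17 = 3
LHS != RHS

No, not on the curve


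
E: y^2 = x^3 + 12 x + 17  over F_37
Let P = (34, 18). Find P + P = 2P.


Doubling: s = (3 x1^2 + a) / (2 y1)
s = (3*34^2 + 12) / (2*18) mod 37 = 35
x3 = s^2 - 2 x1 mod 37 = 35^2 - 2*34 = 10
y3 = s (x1 - x3) - y1 mod 37 = 35 * (34 - 10) - 18 = 8

2P = (10, 8)


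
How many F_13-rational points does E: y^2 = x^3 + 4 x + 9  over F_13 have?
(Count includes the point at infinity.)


For each x in F_13, count y with y^2 = x^3 + 4 x + 9 mod 13:
  x = 0: RHS = 9, y in [3, 10]  -> 2 point(s)
  x = 1: RHS = 1, y in [1, 12]  -> 2 point(s)
  x = 2: RHS = 12, y in [5, 8]  -> 2 point(s)
  x = 3: RHS = 9, y in [3, 10]  -> 2 point(s)
  x = 7: RHS = 3, y in [4, 9]  -> 2 point(s)
  x = 10: RHS = 9, y in [3, 10]  -> 2 point(s)
  x = 12: RHS = 4, y in [2, 11]  -> 2 point(s)
Affine points: 14. Add the point at infinity: total = 15.

#E(F_13) = 15


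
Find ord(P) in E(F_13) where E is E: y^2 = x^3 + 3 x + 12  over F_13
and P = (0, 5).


Compute successive multiples of P until we hit O:
  1P = (0, 5)
  2P = (1, 9)
  3P = (2, 0)
  4P = (1, 4)
  5P = (0, 8)
  6P = O

ord(P) = 6


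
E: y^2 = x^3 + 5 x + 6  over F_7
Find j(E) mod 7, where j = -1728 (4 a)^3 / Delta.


Delta = -16(4 a^3 + 27 b^2) mod 7 = 3
-1728 * (4 a)^3 = -1728 * (4*5)^3 mod 7 = 6
j = 6 * 3^(-1) mod 7 = 2

j = 2 (mod 7)


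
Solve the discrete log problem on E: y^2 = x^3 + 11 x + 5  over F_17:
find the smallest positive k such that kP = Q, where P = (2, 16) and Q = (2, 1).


Enumerate multiples of P until we hit Q = (2, 1):
  1P = (2, 16)
  2P = (5, 10)
  3P = (14, 8)
  4P = (9, 0)
  5P = (14, 9)
  6P = (5, 7)
  7P = (2, 1)
Match found at i = 7.

k = 7


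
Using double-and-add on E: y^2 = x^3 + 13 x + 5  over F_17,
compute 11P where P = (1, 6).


k = 11 = 1011_2 (binary, LSB first: 1101)
Double-and-add from P = (1, 6):
  bit 0 = 1: acc = O + (1, 6) = (1, 6)
  bit 1 = 1: acc = (1, 6) + (13, 12) = (16, 12)
  bit 2 = 0: acc unchanged = (16, 12)
  bit 3 = 1: acc = (16, 12) + (12, 6) = (4, 6)

11P = (4, 6)


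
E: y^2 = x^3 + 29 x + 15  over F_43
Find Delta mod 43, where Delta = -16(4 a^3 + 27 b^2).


4 a^3 + 27 b^2 = 4*29^3 + 27*15^2 = 97556 + 6075 = 103631
Delta = -16 * (103631) = -1658096
Delta mod 43 = 27

Delta = 27 (mod 43)


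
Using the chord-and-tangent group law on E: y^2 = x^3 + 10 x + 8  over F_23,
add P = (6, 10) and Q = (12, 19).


P != Q, so use the chord formula.
s = (y2 - y1) / (x2 - x1) = (9) / (6) mod 23 = 13
x3 = s^2 - x1 - x2 mod 23 = 13^2 - 6 - 12 = 13
y3 = s (x1 - x3) - y1 mod 23 = 13 * (6 - 13) - 10 = 14

P + Q = (13, 14)


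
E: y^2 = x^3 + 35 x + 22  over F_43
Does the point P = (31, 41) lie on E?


Check whether y^2 = x^3 + 35 x + 22 (mod 43) for (x, y) = (31, 41).
LHS: y^2 = 41^2 mod 43 = 4
RHS: x^3 + 35 x + 22 = 31^3 + 35*31 + 22 mod 43 = 24
LHS != RHS

No, not on the curve


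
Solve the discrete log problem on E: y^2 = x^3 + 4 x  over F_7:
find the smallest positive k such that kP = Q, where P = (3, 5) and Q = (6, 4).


Enumerate multiples of P until we hit Q = (6, 4):
  1P = (3, 5)
  2P = (2, 3)
  3P = (6, 3)
  4P = (0, 0)
  5P = (6, 4)
Match found at i = 5.

k = 5


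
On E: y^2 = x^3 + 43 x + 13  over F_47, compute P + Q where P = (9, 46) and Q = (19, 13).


P != Q, so use the chord formula.
s = (y2 - y1) / (x2 - x1) = (14) / (10) mod 47 = 39
x3 = s^2 - x1 - x2 mod 47 = 39^2 - 9 - 19 = 36
y3 = s (x1 - x3) - y1 mod 47 = 39 * (9 - 36) - 46 = 29

P + Q = (36, 29)


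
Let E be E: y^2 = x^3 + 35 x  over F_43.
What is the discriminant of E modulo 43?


4 a^3 + 27 b^2 = 4*35^3 + 27*0^2 = 171500 + 0 = 171500
Delta = -16 * (171500) = -2744000
Delta mod 43 = 2

Delta = 2 (mod 43)


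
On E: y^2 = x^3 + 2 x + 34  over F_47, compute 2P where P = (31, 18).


Doubling: s = (3 x1^2 + a) / (2 y1)
s = (3*31^2 + 2) / (2*18) mod 47 = 24
x3 = s^2 - 2 x1 mod 47 = 24^2 - 2*31 = 44
y3 = s (x1 - x3) - y1 mod 47 = 24 * (31 - 44) - 18 = 46

2P = (44, 46)


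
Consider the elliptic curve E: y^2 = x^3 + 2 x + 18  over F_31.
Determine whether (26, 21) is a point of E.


Check whether y^2 = x^3 + 2 x + 18 (mod 31) for (x, y) = (26, 21).
LHS: y^2 = 21^2 mod 31 = 7
RHS: x^3 + 2 x + 18 = 26^3 + 2*26 + 18 mod 31 = 7
LHS = RHS

Yes, on the curve


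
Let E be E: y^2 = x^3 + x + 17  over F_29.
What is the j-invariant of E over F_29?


Delta = -16(4 a^3 + 27 b^2) mod 29 = 20
-1728 * (4 a)^3 = -1728 * (4*1)^3 mod 29 = 14
j = 14 * 20^(-1) mod 29 = 21

j = 21 (mod 29)


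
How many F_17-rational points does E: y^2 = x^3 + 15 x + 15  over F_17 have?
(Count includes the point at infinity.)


For each x in F_17, count y with y^2 = x^3 + 15 x + 15 mod 17:
  x = 0: RHS = 15, y in [7, 10]  -> 2 point(s)
  x = 2: RHS = 2, y in [6, 11]  -> 2 point(s)
  x = 3: RHS = 2, y in [6, 11]  -> 2 point(s)
  x = 6: RHS = 15, y in [7, 10]  -> 2 point(s)
  x = 7: RHS = 4, y in [2, 15]  -> 2 point(s)
  x = 8: RHS = 1, y in [1, 16]  -> 2 point(s)
  x = 10: RHS = 9, y in [3, 14]  -> 2 point(s)
  x = 11: RHS = 15, y in [7, 10]  -> 2 point(s)
  x = 12: RHS = 2, y in [6, 11]  -> 2 point(s)
  x = 16: RHS = 16, y in [4, 13]  -> 2 point(s)
Affine points: 20. Add the point at infinity: total = 21.

#E(F_17) = 21


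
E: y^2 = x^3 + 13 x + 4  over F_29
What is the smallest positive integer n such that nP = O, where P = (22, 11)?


Compute successive multiples of P until we hit O:
  1P = (22, 11)
  2P = (18, 26)
  3P = (23, 0)
  4P = (18, 3)
  5P = (22, 18)
  6P = O

ord(P) = 6


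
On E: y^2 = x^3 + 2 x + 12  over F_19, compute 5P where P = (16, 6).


k = 5 = 101_2 (binary, LSB first: 101)
Double-and-add from P = (16, 6):
  bit 0 = 1: acc = O + (16, 6) = (16, 6)
  bit 1 = 0: acc unchanged = (16, 6)
  bit 2 = 1: acc = (16, 6) + (3, 11) = (16, 13)

5P = (16, 13)


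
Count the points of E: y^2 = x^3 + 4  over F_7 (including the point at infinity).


For each x in F_7, count y with y^2 = x^3 + 0 x + 4 mod 7:
  x = 0: RHS = 4, y in [2, 5]  -> 2 point(s)
Affine points: 2. Add the point at infinity: total = 3.

#E(F_7) = 3


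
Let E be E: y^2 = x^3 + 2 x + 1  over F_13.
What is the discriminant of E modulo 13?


4 a^3 + 27 b^2 = 4*2^3 + 27*1^2 = 32 + 27 = 59
Delta = -16 * (59) = -944
Delta mod 13 = 5

Delta = 5 (mod 13)


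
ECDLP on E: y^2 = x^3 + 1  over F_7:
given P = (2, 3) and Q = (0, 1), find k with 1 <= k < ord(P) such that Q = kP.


Enumerate multiples of P until we hit Q = (0, 1):
  1P = (2, 3)
  2P = (0, 1)
Match found at i = 2.

k = 2


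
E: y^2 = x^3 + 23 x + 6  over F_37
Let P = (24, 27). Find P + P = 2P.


Doubling: s = (3 x1^2 + a) / (2 y1)
s = (3*24^2 + 23) / (2*27) mod 37 = 29
x3 = s^2 - 2 x1 mod 37 = 29^2 - 2*24 = 16
y3 = s (x1 - x3) - y1 mod 37 = 29 * (24 - 16) - 27 = 20

2P = (16, 20)


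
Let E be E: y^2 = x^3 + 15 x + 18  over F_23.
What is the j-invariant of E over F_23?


Delta = -16(4 a^3 + 27 b^2) mod 23 = 3
-1728 * (4 a)^3 = -1728 * (4*15)^3 mod 23 = 2
j = 2 * 3^(-1) mod 23 = 16

j = 16 (mod 23)


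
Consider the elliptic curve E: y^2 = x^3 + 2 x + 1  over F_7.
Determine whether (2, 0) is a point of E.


Check whether y^2 = x^3 + 2 x + 1 (mod 7) for (x, y) = (2, 0).
LHS: y^2 = 0^2 mod 7 = 0
RHS: x^3 + 2 x + 1 = 2^3 + 2*2 + 1 mod 7 = 6
LHS != RHS

No, not on the curve


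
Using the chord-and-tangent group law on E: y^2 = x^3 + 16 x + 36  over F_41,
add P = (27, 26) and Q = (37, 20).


P != Q, so use the chord formula.
s = (y2 - y1) / (x2 - x1) = (35) / (10) mod 41 = 24
x3 = s^2 - x1 - x2 mod 41 = 24^2 - 27 - 37 = 20
y3 = s (x1 - x3) - y1 mod 41 = 24 * (27 - 20) - 26 = 19

P + Q = (20, 19)


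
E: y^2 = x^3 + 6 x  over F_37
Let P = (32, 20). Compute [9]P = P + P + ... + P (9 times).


k = 9 = 1001_2 (binary, LSB first: 1001)
Double-and-add from P = (32, 20):
  bit 0 = 1: acc = O + (32, 20) = (32, 20)
  bit 1 = 0: acc unchanged = (32, 20)
  bit 2 = 0: acc unchanged = (32, 20)
  bit 3 = 1: acc = (32, 20) + (16, 14) = (14, 33)

9P = (14, 33)


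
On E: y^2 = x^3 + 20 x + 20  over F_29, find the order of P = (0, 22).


Compute successive multiples of P until we hit O:
  1P = (0, 22)
  2P = (5, 10)
  3P = (17, 13)
  4P = (18, 8)
  5P = (27, 28)
  6P = (11, 11)
  7P = (19, 26)
  8P = (9, 28)
  ... (continuing to 33P)
  33P = O

ord(P) = 33


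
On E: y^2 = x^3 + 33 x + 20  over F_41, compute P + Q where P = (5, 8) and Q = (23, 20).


P != Q, so use the chord formula.
s = (y2 - y1) / (x2 - x1) = (12) / (18) mod 41 = 28
x3 = s^2 - x1 - x2 mod 41 = 28^2 - 5 - 23 = 18
y3 = s (x1 - x3) - y1 mod 41 = 28 * (5 - 18) - 8 = 38

P + Q = (18, 38)


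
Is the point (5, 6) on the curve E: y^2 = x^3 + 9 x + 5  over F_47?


Check whether y^2 = x^3 + 9 x + 5 (mod 47) for (x, y) = (5, 6).
LHS: y^2 = 6^2 mod 47 = 36
RHS: x^3 + 9 x + 5 = 5^3 + 9*5 + 5 mod 47 = 34
LHS != RHS

No, not on the curve


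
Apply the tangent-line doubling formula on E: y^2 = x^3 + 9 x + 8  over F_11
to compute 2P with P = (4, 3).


Doubling: s = (3 x1^2 + a) / (2 y1)
s = (3*4^2 + 9) / (2*3) mod 11 = 4
x3 = s^2 - 2 x1 mod 11 = 4^2 - 2*4 = 8
y3 = s (x1 - x3) - y1 mod 11 = 4 * (4 - 8) - 3 = 3

2P = (8, 3)


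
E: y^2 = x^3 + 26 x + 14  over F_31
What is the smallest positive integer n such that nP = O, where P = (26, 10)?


Compute successive multiples of P until we hit O:
  1P = (26, 10)
  2P = (30, 7)
  3P = (24, 4)
  4P = (21, 5)
  5P = (16, 0)
  6P = (21, 26)
  7P = (24, 27)
  8P = (30, 24)
  ... (continuing to 10P)
  10P = O

ord(P) = 10


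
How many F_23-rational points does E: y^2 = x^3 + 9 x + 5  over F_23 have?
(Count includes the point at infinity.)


For each x in F_23, count y with y^2 = x^3 + 9 x + 5 mod 23:
  x = 2: RHS = 8, y in [10, 13]  -> 2 point(s)
  x = 3: RHS = 13, y in [6, 17]  -> 2 point(s)
  x = 4: RHS = 13, y in [6, 17]  -> 2 point(s)
  x = 11: RHS = 9, y in [3, 20]  -> 2 point(s)
  x = 12: RHS = 1, y in [1, 22]  -> 2 point(s)
  x = 14: RHS = 0, y in [0]  -> 1 point(s)
  x = 16: RHS = 13, y in [6, 17]  -> 2 point(s)
  x = 21: RHS = 2, y in [5, 18]  -> 2 point(s)
  x = 22: RHS = 18, y in [8, 15]  -> 2 point(s)
Affine points: 17. Add the point at infinity: total = 18.

#E(F_23) = 18


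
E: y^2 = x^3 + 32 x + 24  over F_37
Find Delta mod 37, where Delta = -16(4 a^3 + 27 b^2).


4 a^3 + 27 b^2 = 4*32^3 + 27*24^2 = 131072 + 15552 = 146624
Delta = -16 * (146624) = -2345984
Delta mod 37 = 1

Delta = 1 (mod 37)


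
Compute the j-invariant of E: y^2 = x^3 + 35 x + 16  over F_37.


Delta = -16(4 a^3 + 27 b^2) mod 37 = 32
-1728 * (4 a)^3 = -1728 * (4*35)^3 mod 37 = 29
j = 29 * 32^(-1) mod 37 = 9

j = 9 (mod 37)


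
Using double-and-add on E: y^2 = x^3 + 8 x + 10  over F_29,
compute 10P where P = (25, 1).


k = 10 = 1010_2 (binary, LSB first: 0101)
Double-and-add from P = (25, 1):
  bit 0 = 0: acc unchanged = O
  bit 1 = 1: acc = O + (9, 12) = (9, 12)
  bit 2 = 0: acc unchanged = (9, 12)
  bit 3 = 1: acc = (9, 12) + (12, 23) = (15, 24)

10P = (15, 24)


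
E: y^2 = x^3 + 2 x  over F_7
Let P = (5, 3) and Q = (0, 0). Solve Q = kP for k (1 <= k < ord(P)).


Enumerate multiples of P until we hit Q = (0, 0):
  1P = (5, 3)
  2P = (4, 4)
  3P = (6, 5)
  4P = (0, 0)
Match found at i = 4.

k = 4


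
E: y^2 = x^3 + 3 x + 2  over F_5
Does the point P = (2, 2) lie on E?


Check whether y^2 = x^3 + 3 x + 2 (mod 5) for (x, y) = (2, 2).
LHS: y^2 = 2^2 mod 5 = 4
RHS: x^3 + 3 x + 2 = 2^3 + 3*2 + 2 mod 5 = 1
LHS != RHS

No, not on the curve


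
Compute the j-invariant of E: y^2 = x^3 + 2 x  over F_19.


Delta = -16(4 a^3 + 27 b^2) mod 19 = 1
-1728 * (4 a)^3 = -1728 * (4*2)^3 mod 19 = 18
j = 18 * 1^(-1) mod 19 = 18

j = 18 (mod 19)


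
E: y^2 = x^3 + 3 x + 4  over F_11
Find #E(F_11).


For each x in F_11, count y with y^2 = x^3 + 3 x + 4 mod 11:
  x = 0: RHS = 4, y in [2, 9]  -> 2 point(s)
  x = 4: RHS = 3, y in [5, 6]  -> 2 point(s)
  x = 5: RHS = 1, y in [1, 10]  -> 2 point(s)
  x = 7: RHS = 5, y in [4, 7]  -> 2 point(s)
  x = 8: RHS = 1, y in [1, 10]  -> 2 point(s)
  x = 9: RHS = 1, y in [1, 10]  -> 2 point(s)
  x = 10: RHS = 0, y in [0]  -> 1 point(s)
Affine points: 13. Add the point at infinity: total = 14.

#E(F_11) = 14


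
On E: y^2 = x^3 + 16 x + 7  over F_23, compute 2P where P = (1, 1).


Doubling: s = (3 x1^2 + a) / (2 y1)
s = (3*1^2 + 16) / (2*1) mod 23 = 21
x3 = s^2 - 2 x1 mod 23 = 21^2 - 2*1 = 2
y3 = s (x1 - x3) - y1 mod 23 = 21 * (1 - 2) - 1 = 1

2P = (2, 1)


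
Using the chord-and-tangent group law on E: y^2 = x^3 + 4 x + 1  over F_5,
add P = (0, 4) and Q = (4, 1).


P != Q, so use the chord formula.
s = (y2 - y1) / (x2 - x1) = (2) / (4) mod 5 = 3
x3 = s^2 - x1 - x2 mod 5 = 3^2 - 0 - 4 = 0
y3 = s (x1 - x3) - y1 mod 5 = 3 * (0 - 0) - 4 = 1

P + Q = (0, 1)


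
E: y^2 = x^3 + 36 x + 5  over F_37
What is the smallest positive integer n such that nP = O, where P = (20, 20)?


Compute successive multiples of P until we hit O:
  1P = (20, 20)
  2P = (22, 7)
  3P = (28, 32)
  4P = (19, 0)
  5P = (28, 5)
  6P = (22, 30)
  7P = (20, 17)
  8P = O

ord(P) = 8


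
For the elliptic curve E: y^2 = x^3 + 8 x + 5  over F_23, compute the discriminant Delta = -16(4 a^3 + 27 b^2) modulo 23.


4 a^3 + 27 b^2 = 4*8^3 + 27*5^2 = 2048 + 675 = 2723
Delta = -16 * (2723) = -43568
Delta mod 23 = 17

Delta = 17 (mod 23)


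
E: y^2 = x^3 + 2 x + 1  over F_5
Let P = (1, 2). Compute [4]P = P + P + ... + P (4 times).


k = 4 = 100_2 (binary, LSB first: 001)
Double-and-add from P = (1, 2):
  bit 0 = 0: acc unchanged = O
  bit 1 = 0: acc unchanged = O
  bit 2 = 1: acc = O + (0, 4) = (0, 4)

4P = (0, 4)


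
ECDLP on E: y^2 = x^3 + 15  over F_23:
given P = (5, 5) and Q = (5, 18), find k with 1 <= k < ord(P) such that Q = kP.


Enumerate multiples of P until we hit Q = (5, 18):
  1P = (5, 5)
  2P = (6, 22)
  3P = (2, 0)
  4P = (6, 1)
  5P = (5, 18)
Match found at i = 5.

k = 5


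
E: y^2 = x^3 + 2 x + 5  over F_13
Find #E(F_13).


For each x in F_13, count y with y^2 = x^3 + 2 x + 5 mod 13:
  x = 2: RHS = 4, y in [2, 11]  -> 2 point(s)
  x = 3: RHS = 12, y in [5, 8]  -> 2 point(s)
  x = 4: RHS = 12, y in [5, 8]  -> 2 point(s)
  x = 5: RHS = 10, y in [6, 7]  -> 2 point(s)
  x = 6: RHS = 12, y in [5, 8]  -> 2 point(s)
  x = 8: RHS = 0, y in [0]  -> 1 point(s)
Affine points: 11. Add the point at infinity: total = 12.

#E(F_13) = 12


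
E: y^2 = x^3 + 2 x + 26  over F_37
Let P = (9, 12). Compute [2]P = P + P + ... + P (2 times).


k = 2 = 10_2 (binary, LSB first: 01)
Double-and-add from P = (9, 12):
  bit 0 = 0: acc unchanged = O
  bit 1 = 1: acc = O + (16, 26) = (16, 26)

2P = (16, 26)


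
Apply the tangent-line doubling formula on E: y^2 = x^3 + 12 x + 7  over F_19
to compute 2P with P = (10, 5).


Doubling: s = (3 x1^2 + a) / (2 y1)
s = (3*10^2 + 12) / (2*5) mod 19 = 16
x3 = s^2 - 2 x1 mod 19 = 16^2 - 2*10 = 8
y3 = s (x1 - x3) - y1 mod 19 = 16 * (10 - 8) - 5 = 8

2P = (8, 8)


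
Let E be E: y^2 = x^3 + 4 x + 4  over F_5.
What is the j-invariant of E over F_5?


Delta = -16(4 a^3 + 27 b^2) mod 5 = 2
-1728 * (4 a)^3 = -1728 * (4*4)^3 mod 5 = 2
j = 2 * 2^(-1) mod 5 = 1

j = 1 (mod 5)


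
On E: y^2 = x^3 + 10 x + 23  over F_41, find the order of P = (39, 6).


Compute successive multiples of P until we hit O:
  1P = (39, 6)
  2P = (29, 26)
  3P = (18, 34)
  4P = (4, 2)
  5P = (3, 11)
  6P = (0, 33)
  7P = (10, 37)
  8P = (28, 19)
  ... (continuing to 19P)
  19P = O

ord(P) = 19


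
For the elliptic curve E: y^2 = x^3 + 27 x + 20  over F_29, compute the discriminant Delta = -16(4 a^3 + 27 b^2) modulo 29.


4 a^3 + 27 b^2 = 4*27^3 + 27*20^2 = 78732 + 10800 = 89532
Delta = -16 * (89532) = -1432512
Delta mod 29 = 1

Delta = 1 (mod 29)


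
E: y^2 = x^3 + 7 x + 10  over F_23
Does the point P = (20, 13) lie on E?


Check whether y^2 = x^3 + 7 x + 10 (mod 23) for (x, y) = (20, 13).
LHS: y^2 = 13^2 mod 23 = 8
RHS: x^3 + 7 x + 10 = 20^3 + 7*20 + 10 mod 23 = 8
LHS = RHS

Yes, on the curve


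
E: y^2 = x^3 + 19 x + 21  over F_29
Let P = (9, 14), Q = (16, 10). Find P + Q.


P != Q, so use the chord formula.
s = (y2 - y1) / (x2 - x1) = (25) / (7) mod 29 = 16
x3 = s^2 - x1 - x2 mod 29 = 16^2 - 9 - 16 = 28
y3 = s (x1 - x3) - y1 mod 29 = 16 * (9 - 28) - 14 = 1

P + Q = (28, 1)


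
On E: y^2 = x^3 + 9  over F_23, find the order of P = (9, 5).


Compute successive multiples of P until we hit O:
  1P = (9, 5)
  2P = (6, 15)
  3P = (14, 4)
  4P = (12, 14)
  5P = (11, 12)
  6P = (21, 22)
  7P = (22, 13)
  8P = (0, 20)
  ... (continuing to 24P)
  24P = O

ord(P) = 24


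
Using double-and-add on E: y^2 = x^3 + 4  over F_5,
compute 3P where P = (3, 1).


k = 3 = 11_2 (binary, LSB first: 11)
Double-and-add from P = (3, 1):
  bit 0 = 1: acc = O + (3, 1) = (3, 1)
  bit 1 = 1: acc = (3, 1) + (0, 2) = (1, 0)

3P = (1, 0)


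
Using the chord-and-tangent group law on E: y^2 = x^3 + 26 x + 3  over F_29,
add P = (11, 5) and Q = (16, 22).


P != Q, so use the chord formula.
s = (y2 - y1) / (x2 - x1) = (17) / (5) mod 29 = 15
x3 = s^2 - x1 - x2 mod 29 = 15^2 - 11 - 16 = 24
y3 = s (x1 - x3) - y1 mod 29 = 15 * (11 - 24) - 5 = 3

P + Q = (24, 3)


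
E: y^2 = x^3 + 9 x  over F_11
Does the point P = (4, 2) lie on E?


Check whether y^2 = x^3 + 9 x + 0 (mod 11) for (x, y) = (4, 2).
LHS: y^2 = 2^2 mod 11 = 4
RHS: x^3 + 9 x + 0 = 4^3 + 9*4 + 0 mod 11 = 1
LHS != RHS

No, not on the curve


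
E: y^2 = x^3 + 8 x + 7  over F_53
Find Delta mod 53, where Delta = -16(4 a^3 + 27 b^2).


4 a^3 + 27 b^2 = 4*8^3 + 27*7^2 = 2048 + 1323 = 3371
Delta = -16 * (3371) = -53936
Delta mod 53 = 18

Delta = 18 (mod 53)


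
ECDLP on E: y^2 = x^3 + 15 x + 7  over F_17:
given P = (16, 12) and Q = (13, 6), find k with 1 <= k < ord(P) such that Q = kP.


Enumerate multiples of P until we hit Q = (13, 6):
  1P = (16, 12)
  2P = (10, 1)
  3P = (9, 15)
  4P = (13, 11)
  5P = (7, 8)
  6P = (7, 9)
  7P = (13, 6)
Match found at i = 7.

k = 7


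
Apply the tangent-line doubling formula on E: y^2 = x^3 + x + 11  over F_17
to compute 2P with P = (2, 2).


Doubling: s = (3 x1^2 + a) / (2 y1)
s = (3*2^2 + 1) / (2*2) mod 17 = 16
x3 = s^2 - 2 x1 mod 17 = 16^2 - 2*2 = 14
y3 = s (x1 - x3) - y1 mod 17 = 16 * (2 - 14) - 2 = 10

2P = (14, 10)


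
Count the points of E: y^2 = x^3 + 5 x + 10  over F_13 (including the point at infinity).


For each x in F_13, count y with y^2 = x^3 + 5 x + 10 mod 13:
  x = 0: RHS = 10, y in [6, 7]  -> 2 point(s)
  x = 1: RHS = 3, y in [4, 9]  -> 2 point(s)
  x = 3: RHS = 0, y in [0]  -> 1 point(s)
  x = 4: RHS = 3, y in [4, 9]  -> 2 point(s)
  x = 5: RHS = 4, y in [2, 11]  -> 2 point(s)
  x = 6: RHS = 9, y in [3, 10]  -> 2 point(s)
  x = 8: RHS = 3, y in [4, 9]  -> 2 point(s)
  x = 9: RHS = 4, y in [2, 11]  -> 2 point(s)
  x = 12: RHS = 4, y in [2, 11]  -> 2 point(s)
Affine points: 17. Add the point at infinity: total = 18.

#E(F_13) = 18


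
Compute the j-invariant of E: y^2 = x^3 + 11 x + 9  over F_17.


Delta = -16(4 a^3 + 27 b^2) mod 17 = 14
-1728 * (4 a)^3 = -1728 * (4*11)^3 mod 17 = 16
j = 16 * 14^(-1) mod 17 = 6

j = 6 (mod 17)


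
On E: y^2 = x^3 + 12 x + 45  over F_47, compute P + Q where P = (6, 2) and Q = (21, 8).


P != Q, so use the chord formula.
s = (y2 - y1) / (x2 - x1) = (6) / (15) mod 47 = 38
x3 = s^2 - x1 - x2 mod 47 = 38^2 - 6 - 21 = 7
y3 = s (x1 - x3) - y1 mod 47 = 38 * (6 - 7) - 2 = 7

P + Q = (7, 7)


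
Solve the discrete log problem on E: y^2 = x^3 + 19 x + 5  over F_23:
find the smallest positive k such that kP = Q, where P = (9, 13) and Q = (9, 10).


Enumerate multiples of P until we hit Q = (9, 10):
  1P = (9, 13)
  2P = (14, 18)
  3P = (1, 18)
  4P = (8, 18)
  5P = (8, 5)
  6P = (1, 5)
  7P = (14, 5)
  8P = (9, 10)
Match found at i = 8.

k = 8


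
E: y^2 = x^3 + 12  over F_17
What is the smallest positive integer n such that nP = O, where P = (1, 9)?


Compute successive multiples of P until we hit O:
  1P = (1, 9)
  2P = (7, 7)
  3P = (11, 0)
  4P = (7, 10)
  5P = (1, 8)
  6P = O

ord(P) = 6


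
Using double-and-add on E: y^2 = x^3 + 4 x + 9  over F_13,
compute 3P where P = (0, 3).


k = 3 = 11_2 (binary, LSB first: 11)
Double-and-add from P = (0, 3):
  bit 0 = 1: acc = O + (0, 3) = (0, 3)
  bit 1 = 1: acc = (0, 3) + (12, 2) = (2, 8)

3P = (2, 8)


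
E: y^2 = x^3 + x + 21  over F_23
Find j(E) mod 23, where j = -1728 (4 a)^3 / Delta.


Delta = -16(4 a^3 + 27 b^2) mod 23 = 2
-1728 * (4 a)^3 = -1728 * (4*1)^3 mod 23 = 15
j = 15 * 2^(-1) mod 23 = 19

j = 19 (mod 23)


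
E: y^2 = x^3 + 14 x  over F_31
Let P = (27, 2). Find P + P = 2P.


Doubling: s = (3 x1^2 + a) / (2 y1)
s = (3*27^2 + 14) / (2*2) mod 31 = 0
x3 = s^2 - 2 x1 mod 31 = 0^2 - 2*27 = 8
y3 = s (x1 - x3) - y1 mod 31 = 0 * (27 - 8) - 2 = 29

2P = (8, 29)


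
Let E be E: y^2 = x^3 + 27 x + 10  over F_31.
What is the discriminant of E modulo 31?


4 a^3 + 27 b^2 = 4*27^3 + 27*10^2 = 78732 + 2700 = 81432
Delta = -16 * (81432) = -1302912
Delta mod 31 = 18

Delta = 18 (mod 31)


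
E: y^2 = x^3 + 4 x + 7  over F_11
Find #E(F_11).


For each x in F_11, count y with y^2 = x^3 + 4 x + 7 mod 11:
  x = 1: RHS = 1, y in [1, 10]  -> 2 point(s)
  x = 2: RHS = 1, y in [1, 10]  -> 2 point(s)
  x = 5: RHS = 9, y in [3, 8]  -> 2 point(s)
  x = 6: RHS = 5, y in [4, 7]  -> 2 point(s)
  x = 7: RHS = 4, y in [2, 9]  -> 2 point(s)
  x = 8: RHS = 1, y in [1, 10]  -> 2 point(s)
Affine points: 12. Add the point at infinity: total = 13.

#E(F_11) = 13


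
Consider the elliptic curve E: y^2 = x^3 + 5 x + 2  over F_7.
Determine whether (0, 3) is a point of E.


Check whether y^2 = x^3 + 5 x + 2 (mod 7) for (x, y) = (0, 3).
LHS: y^2 = 3^2 mod 7 = 2
RHS: x^3 + 5 x + 2 = 0^3 + 5*0 + 2 mod 7 = 2
LHS = RHS

Yes, on the curve


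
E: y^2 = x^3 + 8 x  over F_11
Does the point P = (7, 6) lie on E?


Check whether y^2 = x^3 + 8 x + 0 (mod 11) for (x, y) = (7, 6).
LHS: y^2 = 6^2 mod 11 = 3
RHS: x^3 + 8 x + 0 = 7^3 + 8*7 + 0 mod 11 = 3
LHS = RHS

Yes, on the curve


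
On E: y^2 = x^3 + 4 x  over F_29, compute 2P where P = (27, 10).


k = 2 = 10_2 (binary, LSB first: 01)
Double-and-add from P = (27, 10):
  bit 0 = 0: acc unchanged = O
  bit 1 = 1: acc = O + (0, 0) = (0, 0)

2P = (0, 0)


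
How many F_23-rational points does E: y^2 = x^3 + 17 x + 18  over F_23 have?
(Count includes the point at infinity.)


For each x in F_23, count y with y^2 = x^3 + 17 x + 18 mod 23:
  x = 0: RHS = 18, y in [8, 15]  -> 2 point(s)
  x = 1: RHS = 13, y in [6, 17]  -> 2 point(s)
  x = 3: RHS = 4, y in [2, 21]  -> 2 point(s)
  x = 4: RHS = 12, y in [9, 14]  -> 2 point(s)
  x = 9: RHS = 3, y in [7, 16]  -> 2 point(s)
  x = 11: RHS = 18, y in [8, 15]  -> 2 point(s)
  x = 12: RHS = 18, y in [8, 15]  -> 2 point(s)
  x = 16: RHS = 16, y in [4, 19]  -> 2 point(s)
  x = 19: RHS = 1, y in [1, 22]  -> 2 point(s)
  x = 20: RHS = 9, y in [3, 20]  -> 2 point(s)
  x = 22: RHS = 0, y in [0]  -> 1 point(s)
Affine points: 21. Add the point at infinity: total = 22.

#E(F_23) = 22
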